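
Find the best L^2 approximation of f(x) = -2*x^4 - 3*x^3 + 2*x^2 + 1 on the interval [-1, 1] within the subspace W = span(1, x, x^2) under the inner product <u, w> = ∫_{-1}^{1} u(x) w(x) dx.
g(x) = 2*x^2/7 - 9*x/5 + 41/35

The best approximation g ∈ W is the orthogonal projection of f onto W. Writing g = a_0 + a_1 x + a_2 x^2, the coefficients solve the normal equations G · a = b where
  G_{ij} = <φ_i, φ_j> and b_i = <f, φ_i>, with φ_0 = 1, φ_1 = x, φ_2 = x^2.
G =
  [2, 0, 2/3]
  [0, 2/3, 0]
  [2/3, 0, 2/5],
b = (38/15, -6/5, 94/105).
Solving gives a_0 = 41/35, a_1 = -9/5, a_2 = 2/7, so
  g(x) = 2*x^2/7 - 9*x/5 + 41/35.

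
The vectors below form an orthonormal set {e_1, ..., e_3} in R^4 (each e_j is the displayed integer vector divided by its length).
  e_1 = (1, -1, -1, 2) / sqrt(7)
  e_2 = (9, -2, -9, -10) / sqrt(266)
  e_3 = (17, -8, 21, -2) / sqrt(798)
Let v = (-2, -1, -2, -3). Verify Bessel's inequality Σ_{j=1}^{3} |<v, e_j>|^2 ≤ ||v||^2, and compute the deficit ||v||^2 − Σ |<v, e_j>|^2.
Σ |<v, e_j>|^2 = 257/21; ||v||^2 = 18; deficit = 121/21

Write each e_j = u_j / sqrt(<u_j, u_j>) where u_j is the displayed integer vector. Then <v, e_j> = <v, u_j> / sqrt(<u_j, u_j>), so |<v, e_j>|^2 = <v, u_j>^2 / <u_j, u_j>.
Coefficients: <v, e_1> = -5/sqrt(7), <v, e_2> = 32/sqrt(266), <v, e_3> = -62/sqrt(798).
Square and sum: Σ |<v, e_j>|^2 = 257/21.
Compute ||v||^2 = v·v = 18.
Deficit = 18 − 257/21 = 121/21 ≥ 0, confirming Bessel's inequality. (The deficit equals ||v − Σ <v,e_j> e_j||^2, the squared distance from v to span{e_j}.)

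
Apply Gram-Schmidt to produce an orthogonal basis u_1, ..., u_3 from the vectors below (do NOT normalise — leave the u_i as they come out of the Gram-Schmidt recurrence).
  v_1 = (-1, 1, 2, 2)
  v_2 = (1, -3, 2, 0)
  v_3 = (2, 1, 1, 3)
Orthogonal basis:
  u_1 = (-1, 1, 2, 2)
  u_2 = (1, -3, 2, 0)
  u_3 = (92/35, 18/35, -19/35, 8/5)

Apply the Gram-Schmidt recurrence
  u_1 = v_1
  u_i = v_i − Σ_{j<i} ((v_i · u_j) / (u_j · u_j)) · u_j.

Step by step this gives:
  u_1 = (-1, 1, 2, 2)
  u_2 = (1, -3, 2, 0)
  u_3 = (92/35, 18/35, -19/35, 8/5)

Orthogonality check:
  u_2 · u_1 = 0 (should be 0)
  u_3 · u_1 = 0 (should be 0)
  u_3 · u_2 = 0 (should be 0)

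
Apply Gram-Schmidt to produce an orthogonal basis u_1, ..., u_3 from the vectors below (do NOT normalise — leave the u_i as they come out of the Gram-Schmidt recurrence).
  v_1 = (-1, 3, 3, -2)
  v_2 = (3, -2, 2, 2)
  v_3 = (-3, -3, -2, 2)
Orthogonal basis:
  u_1 = (-1, 3, 3, -2)
  u_2 = (62/23, -25/23, 67/23, 32/23)
  u_3 = (-18/7, -593/434, 565/434, 258/217)

Apply the Gram-Schmidt recurrence
  u_1 = v_1
  u_i = v_i − Σ_{j<i} ((v_i · u_j) / (u_j · u_j)) · u_j.

Step by step this gives:
  u_1 = (-1, 3, 3, -2)
  u_2 = (62/23, -25/23, 67/23, 32/23)
  u_3 = (-18/7, -593/434, 565/434, 258/217)

Orthogonality check:
  u_2 · u_1 = 0 (should be 0)
  u_3 · u_1 = 0 (should be 0)
  u_3 · u_2 = 0 (should be 0)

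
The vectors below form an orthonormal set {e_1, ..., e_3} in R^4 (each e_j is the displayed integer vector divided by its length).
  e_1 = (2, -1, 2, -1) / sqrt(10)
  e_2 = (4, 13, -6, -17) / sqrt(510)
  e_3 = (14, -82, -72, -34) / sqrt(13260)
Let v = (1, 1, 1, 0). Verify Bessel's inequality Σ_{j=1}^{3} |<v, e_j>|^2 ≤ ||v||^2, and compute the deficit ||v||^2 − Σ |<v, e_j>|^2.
Σ |<v, e_j>|^2 = 34/13; ||v||^2 = 3; deficit = 5/13

Write each e_j = u_j / sqrt(<u_j, u_j>) where u_j is the displayed integer vector. Then <v, e_j> = <v, u_j> / sqrt(<u_j, u_j>), so |<v, e_j>|^2 = <v, u_j>^2 / <u_j, u_j>.
Coefficients: <v, e_1> = 3/sqrt(10), <v, e_2> = 11/sqrt(510), <v, e_3> = -140/sqrt(13260).
Square and sum: Σ |<v, e_j>|^2 = 34/13.
Compute ||v||^2 = v·v = 3.
Deficit = 3 − 34/13 = 5/13 ≥ 0, confirming Bessel's inequality. (The deficit equals ||v − Σ <v,e_j> e_j||^2, the squared distance from v to span{e_j}.)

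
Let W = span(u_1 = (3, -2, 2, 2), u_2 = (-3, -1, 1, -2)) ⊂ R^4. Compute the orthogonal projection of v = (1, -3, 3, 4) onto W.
proj_W(v) = (33/13, -3, 3, 22/13)

Set up U = [u_1 | ... | u_2] ∈ R^(4×2). The projector onto W = col(U) is P = U (U^T U)^(-1) U^T.
Compute U^T U =
  [21, -9]
  [-9, 15],
and U^T v = (23, -5).
Solve U^T U · c = U^T v for the coefficients: c = (50/39, 17/39). The projection is proj_W(v) = U c.
Check: (v - proj_W(v)) · u_1 = 0  (should be 0).
Check: (v - proj_W(v)) · u_2 = 0  (should be 0).
Result: proj_W(v) = (33/13, -3, 3, 22/13).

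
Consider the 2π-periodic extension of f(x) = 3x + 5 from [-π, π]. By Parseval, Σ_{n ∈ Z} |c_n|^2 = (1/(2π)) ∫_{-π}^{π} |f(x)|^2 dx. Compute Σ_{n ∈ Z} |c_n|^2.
Σ |c_n|^2 = 3π^2 + 25

Expand and integrate term by term over [-π, π]:
  ∫ (3x)^2 dx = 9·(2π^3/3); ∫ 2·3·(5)·x dx = 0 (odd integrand); ∫ 5^2 dx = 25·2π.
So (1/(2π)) ∫_{-π}^{π} (3x + 5)^2 dx = 9π^2/3 + 25 = 3π^2 + 25.
Parseval ⇒ Σ |c_n|^2 = 3π^2 + 25.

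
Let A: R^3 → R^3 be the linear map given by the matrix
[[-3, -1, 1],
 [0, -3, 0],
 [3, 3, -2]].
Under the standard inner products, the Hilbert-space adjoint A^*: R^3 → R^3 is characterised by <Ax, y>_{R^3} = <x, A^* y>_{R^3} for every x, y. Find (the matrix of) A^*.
A^* = A^T =
[[-3, 0, 3],
 [-1, -3, 3],
 [1, 0, -2]]

For real matrices with standard dot products, the defining identity <Ax, y> = <x, A^* y> gives (Ax)^T y = x^T (A^*) y, i.e. x^T A^T y = x^T (A^*) y. Since this holds for all x, y, we must have A^* = A^T. Therefore
A^* =
[[-3, 0, 3],
 [-1, -3, 3],
 [1, 0, -2]].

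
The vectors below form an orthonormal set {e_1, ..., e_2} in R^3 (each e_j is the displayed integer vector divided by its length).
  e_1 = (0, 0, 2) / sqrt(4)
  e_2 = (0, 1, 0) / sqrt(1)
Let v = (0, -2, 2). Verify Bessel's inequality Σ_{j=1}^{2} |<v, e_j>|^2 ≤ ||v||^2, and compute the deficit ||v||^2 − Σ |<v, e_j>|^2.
Σ |<v, e_j>|^2 = 8; ||v||^2 = 8; deficit = 0

Write each e_j = u_j / sqrt(<u_j, u_j>) where u_j is the displayed integer vector. Then <v, e_j> = <v, u_j> / sqrt(<u_j, u_j>), so |<v, e_j>|^2 = <v, u_j>^2 / <u_j, u_j>.
Coefficients: <v, e_1> = 4/sqrt(4), <v, e_2> = -2/sqrt(1).
Square and sum: Σ |<v, e_j>|^2 = 8.
Compute ||v||^2 = v·v = 8.
Deficit = 8 − 8 = 0 ≥ 0, confirming Bessel's inequality. (The deficit equals ||v − Σ <v,e_j> e_j||^2, the squared distance from v to span{e_j}.)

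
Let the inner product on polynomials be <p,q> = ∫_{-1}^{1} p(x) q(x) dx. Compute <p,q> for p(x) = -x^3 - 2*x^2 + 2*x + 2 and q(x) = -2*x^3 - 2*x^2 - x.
<p,q> = -106/35

Expand the product: p(x)·q(x) = 2*x^6 + 6*x^5 + x^4 - 6*x^3 - 6*x^2 - 2*x.
∫_{-1}^{1} of each monomial x^k gives [2/(k+1) if k even, 0 if k odd]. Integrating term-by-term (or equivalently evaluating the antiderivative F(x) = 2*x^7/7 + x^6 + x^5/5 - 3*x^4/2 - 2*x^3 - x^2 at the endpoints):
  F(1) − F(−1) = -211/70 − (1/70) = -106/35.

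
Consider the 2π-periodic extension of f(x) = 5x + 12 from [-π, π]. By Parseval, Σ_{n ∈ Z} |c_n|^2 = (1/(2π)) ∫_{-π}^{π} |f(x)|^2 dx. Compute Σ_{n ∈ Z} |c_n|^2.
Σ |c_n|^2 = 25π^2/3 + 144

Expand and integrate term by term over [-π, π]:
  ∫ (5x)^2 dx = 25·(2π^3/3); ∫ 2·5·(12)·x dx = 0 (odd integrand); ∫ 12^2 dx = 144·2π.
So (1/(2π)) ∫_{-π}^{π} (5x + 12)^2 dx = 25π^2/3 + 144 = 25π^2/3 + 144.
Parseval ⇒ Σ |c_n|^2 = 25π^2/3 + 144.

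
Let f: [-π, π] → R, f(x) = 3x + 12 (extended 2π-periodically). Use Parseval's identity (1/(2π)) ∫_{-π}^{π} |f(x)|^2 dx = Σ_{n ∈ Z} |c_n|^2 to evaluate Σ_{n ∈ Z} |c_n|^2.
Σ |c_n|^2 = 3π^2 + 144

Expand and integrate term by term over [-π, π]:
  ∫ (3x)^2 dx = 9·(2π^3/3); ∫ 2·3·(12)·x dx = 0 (odd integrand); ∫ 12^2 dx = 144·2π.
So (1/(2π)) ∫_{-π}^{π} (3x + 12)^2 dx = 9π^2/3 + 144 = 3π^2 + 144.
Parseval ⇒ Σ |c_n|^2 = 3π^2 + 144.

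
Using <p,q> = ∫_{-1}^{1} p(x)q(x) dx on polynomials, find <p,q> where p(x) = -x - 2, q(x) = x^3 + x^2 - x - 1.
<p,q> = 44/15

Expand the product: p(x)·q(x) = -x^4 - 3*x^3 - x^2 + 3*x + 2.
∫_{-1}^{1} of each monomial x^k gives [2/(k+1) if k even, 0 if k odd]. Integrating term-by-term (or equivalently evaluating the antiderivative F(x) = -x^5/5 - 3*x^4/4 - x^3/3 + 3*x^2/2 + 2*x at the endpoints):
  F(1) − F(−1) = 133/60 − (-43/60) = 44/15.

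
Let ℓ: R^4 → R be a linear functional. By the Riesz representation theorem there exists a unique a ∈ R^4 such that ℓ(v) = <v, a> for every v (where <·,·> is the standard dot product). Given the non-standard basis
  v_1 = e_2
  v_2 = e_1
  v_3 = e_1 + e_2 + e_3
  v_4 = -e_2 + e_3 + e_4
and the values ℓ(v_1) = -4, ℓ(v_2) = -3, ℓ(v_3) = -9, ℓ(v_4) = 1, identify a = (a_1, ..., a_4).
a = (-3, -4, -2, -1)

Write a = (a_1, ..., a_4) in the standard basis. For each basis vector v_i, ℓ(v_i) = <v_i, a> is a linear equation in the a_j's. Collect the n equations into a matrix system V a = ℓ, where row i of V is v_i (expressed in the standard basis). Since V is invertible (lower-triangular with 1s on the diagonal, up to permutation), solve by back-substitution:
  V =
[[0, 1, 0, 0],
 [1, 0, 0, 0],
 [1, 1, 1, 0],
 [0, -1, 1, 1]]
  V a = (-4, -3, -9, 1)
Solving gives a = (-3, -4, -2, -1).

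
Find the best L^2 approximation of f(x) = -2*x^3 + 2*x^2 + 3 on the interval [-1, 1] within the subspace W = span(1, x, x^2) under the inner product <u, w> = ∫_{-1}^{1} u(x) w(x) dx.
g(x) = 2*x^2 - 6*x/5 + 3

The best approximation g ∈ W is the orthogonal projection of f onto W. Writing g = a_0 + a_1 x + a_2 x^2, the coefficients solve the normal equations G · a = b where
  G_{ij} = <φ_i, φ_j> and b_i = <f, φ_i>, with φ_0 = 1, φ_1 = x, φ_2 = x^2.
G =
  [2, 0, 2/3]
  [0, 2/3, 0]
  [2/3, 0, 2/5],
b = (22/3, -4/5, 14/5).
Solving gives a_0 = 3, a_1 = -6/5, a_2 = 2, so
  g(x) = 2*x^2 - 6*x/5 + 3.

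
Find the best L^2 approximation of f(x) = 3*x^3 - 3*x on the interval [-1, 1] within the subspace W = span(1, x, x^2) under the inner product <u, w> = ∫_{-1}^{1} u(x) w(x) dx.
g(x) = -6*x/5

The best approximation g ∈ W is the orthogonal projection of f onto W. Writing g = a_0 + a_1 x + a_2 x^2, the coefficients solve the normal equations G · a = b where
  G_{ij} = <φ_i, φ_j> and b_i = <f, φ_i>, with φ_0 = 1, φ_1 = x, φ_2 = x^2.
G =
  [2, 0, 2/3]
  [0, 2/3, 0]
  [2/3, 0, 2/5],
b = (0, -4/5, 0).
Solving gives a_0 = 0, a_1 = -6/5, a_2 = 0, so
  g(x) = -6*x/5.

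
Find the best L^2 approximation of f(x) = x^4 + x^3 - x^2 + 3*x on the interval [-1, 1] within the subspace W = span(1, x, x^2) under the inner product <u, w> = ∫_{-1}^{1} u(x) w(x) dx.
g(x) = -x^2/7 + 18*x/5 - 3/35

The best approximation g ∈ W is the orthogonal projection of f onto W. Writing g = a_0 + a_1 x + a_2 x^2, the coefficients solve the normal equations G · a = b where
  G_{ij} = <φ_i, φ_j> and b_i = <f, φ_i>, with φ_0 = 1, φ_1 = x, φ_2 = x^2.
G =
  [2, 0, 2/3]
  [0, 2/3, 0]
  [2/3, 0, 2/5],
b = (-4/15, 12/5, -4/35).
Solving gives a_0 = -3/35, a_1 = 18/5, a_2 = -1/7, so
  g(x) = -x^2/7 + 18*x/5 - 3/35.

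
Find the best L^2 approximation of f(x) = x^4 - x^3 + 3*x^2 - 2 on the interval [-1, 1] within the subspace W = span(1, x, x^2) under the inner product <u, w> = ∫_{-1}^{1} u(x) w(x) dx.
g(x) = 27*x^2/7 - 3*x/5 - 73/35

The best approximation g ∈ W is the orthogonal projection of f onto W. Writing g = a_0 + a_1 x + a_2 x^2, the coefficients solve the normal equations G · a = b where
  G_{ij} = <φ_i, φ_j> and b_i = <f, φ_i>, with φ_0 = 1, φ_1 = x, φ_2 = x^2.
G =
  [2, 0, 2/3]
  [0, 2/3, 0]
  [2/3, 0, 2/5],
b = (-8/5, -2/5, 16/105).
Solving gives a_0 = -73/35, a_1 = -3/5, a_2 = 27/7, so
  g(x) = 27*x^2/7 - 3*x/5 - 73/35.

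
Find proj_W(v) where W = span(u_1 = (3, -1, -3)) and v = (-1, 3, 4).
proj_W(v) = (-54/19, 18/19, 54/19)

Set up U = [u_1 | ... | u_1] ∈ R^(3×1). The projector onto W = col(U) is P = U (U^T U)^(-1) U^T.
Compute U^T U =
  [19],
and U^T v = (-18).
Solve U^T U · c = U^T v for the coefficients: c = (-18/19). The projection is proj_W(v) = U c.
Check: (v - proj_W(v)) · u_1 = 0  (should be 0).
Result: proj_W(v) = (-54/19, 18/19, 54/19).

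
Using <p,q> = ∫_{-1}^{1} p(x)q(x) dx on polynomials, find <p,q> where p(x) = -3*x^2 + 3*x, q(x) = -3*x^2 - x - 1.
<p,q> = 18/5

Expand the product: p(x)·q(x) = 9*x^4 - 6*x^3 - 3*x.
∫_{-1}^{1} of each monomial x^k gives [2/(k+1) if k even, 0 if k odd]. Integrating term-by-term (or equivalently evaluating the antiderivative F(x) = 9*x^5/5 - 3*x^4/2 - 3*x^2/2 at the endpoints):
  F(1) − F(−1) = -6/5 − (-24/5) = 18/5.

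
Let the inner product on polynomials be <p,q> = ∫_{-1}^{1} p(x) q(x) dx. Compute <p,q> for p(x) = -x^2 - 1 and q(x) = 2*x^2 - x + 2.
<p,q> = -112/15

Expand the product: p(x)·q(x) = -2*x^4 + x^3 - 4*x^2 + x - 2.
∫_{-1}^{1} of each monomial x^k gives [2/(k+1) if k even, 0 if k odd]. Integrating term-by-term (or equivalently evaluating the antiderivative F(x) = -2*x^5/5 + x^4/4 - 4*x^3/3 + x^2/2 - 2*x at the endpoints):
  F(1) − F(−1) = -179/60 − (269/60) = -112/15.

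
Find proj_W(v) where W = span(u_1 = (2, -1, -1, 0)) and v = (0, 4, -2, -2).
proj_W(v) = (-2/3, 1/3, 1/3, 0)

Set up U = [u_1 | ... | u_1] ∈ R^(4×1). The projector onto W = col(U) is P = U (U^T U)^(-1) U^T.
Compute U^T U =
  [6],
and U^T v = (-2).
Solve U^T U · c = U^T v for the coefficients: c = (-1/3). The projection is proj_W(v) = U c.
Check: (v - proj_W(v)) · u_1 = 0  (should be 0).
Result: proj_W(v) = (-2/3, 1/3, 1/3, 0).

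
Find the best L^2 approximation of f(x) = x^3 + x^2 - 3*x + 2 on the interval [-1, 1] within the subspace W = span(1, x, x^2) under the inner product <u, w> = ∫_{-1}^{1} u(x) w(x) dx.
g(x) = x^2 - 12*x/5 + 2

The best approximation g ∈ W is the orthogonal projection of f onto W. Writing g = a_0 + a_1 x + a_2 x^2, the coefficients solve the normal equations G · a = b where
  G_{ij} = <φ_i, φ_j> and b_i = <f, φ_i>, with φ_0 = 1, φ_1 = x, φ_2 = x^2.
G =
  [2, 0, 2/3]
  [0, 2/3, 0]
  [2/3, 0, 2/5],
b = (14/3, -8/5, 26/15).
Solving gives a_0 = 2, a_1 = -12/5, a_2 = 1, so
  g(x) = x^2 - 12*x/5 + 2.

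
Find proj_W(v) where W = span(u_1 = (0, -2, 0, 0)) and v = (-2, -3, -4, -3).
proj_W(v) = (0, -3, 0, 0)

Set up U = [u_1 | ... | u_1] ∈ R^(4×1). The projector onto W = col(U) is P = U (U^T U)^(-1) U^T.
Compute U^T U =
  [4],
and U^T v = (6).
Solve U^T U · c = U^T v for the coefficients: c = (3/2). The projection is proj_W(v) = U c.
Check: (v - proj_W(v)) · u_1 = 0  (should be 0).
Result: proj_W(v) = (0, -3, 0, 0).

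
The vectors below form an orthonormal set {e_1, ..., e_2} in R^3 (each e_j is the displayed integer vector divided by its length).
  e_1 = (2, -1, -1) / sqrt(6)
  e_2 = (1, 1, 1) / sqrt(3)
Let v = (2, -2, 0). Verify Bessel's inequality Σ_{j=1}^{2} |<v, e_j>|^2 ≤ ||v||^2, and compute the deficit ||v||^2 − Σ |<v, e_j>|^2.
Σ |<v, e_j>|^2 = 6; ||v||^2 = 8; deficit = 2

Write each e_j = u_j / sqrt(<u_j, u_j>) where u_j is the displayed integer vector. Then <v, e_j> = <v, u_j> / sqrt(<u_j, u_j>), so |<v, e_j>|^2 = <v, u_j>^2 / <u_j, u_j>.
Coefficients: <v, e_1> = 6/sqrt(6), <v, e_2> = 0/sqrt(3).
Square and sum: Σ |<v, e_j>|^2 = 6.
Compute ||v||^2 = v·v = 8.
Deficit = 8 − 6 = 2 ≥ 0, confirming Bessel's inequality. (The deficit equals ||v − Σ <v,e_j> e_j||^2, the squared distance from v to span{e_j}.)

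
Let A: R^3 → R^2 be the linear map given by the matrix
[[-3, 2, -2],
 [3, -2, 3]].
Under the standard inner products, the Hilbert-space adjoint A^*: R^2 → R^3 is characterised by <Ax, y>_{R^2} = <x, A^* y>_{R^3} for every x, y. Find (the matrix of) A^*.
A^* = A^T =
[[-3, 3],
 [2, -2],
 [-2, 3]]

For real matrices with standard dot products, the defining identity <Ax, y> = <x, A^* y> gives (Ax)^T y = x^T (A^*) y, i.e. x^T A^T y = x^T (A^*) y. Since this holds for all x, y, we must have A^* = A^T. Therefore
A^* =
[[-3, 3],
 [2, -2],
 [-2, 3]].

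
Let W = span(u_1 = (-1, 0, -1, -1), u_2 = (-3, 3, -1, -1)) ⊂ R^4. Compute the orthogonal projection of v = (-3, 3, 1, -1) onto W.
proj_W(v) = (-87/35, 117/35, -9/35, -9/35)

Set up U = [u_1 | ... | u_2] ∈ R^(4×2). The projector onto W = col(U) is P = U (U^T U)^(-1) U^T.
Compute U^T U =
  [3, 5]
  [5, 20],
and U^T v = (3, 18).
Solve U^T U · c = U^T v for the coefficients: c = (-6/7, 39/35). The projection is proj_W(v) = U c.
Check: (v - proj_W(v)) · u_1 = 0  (should be 0).
Check: (v - proj_W(v)) · u_2 = 0  (should be 0).
Result: proj_W(v) = (-87/35, 117/35, -9/35, -9/35).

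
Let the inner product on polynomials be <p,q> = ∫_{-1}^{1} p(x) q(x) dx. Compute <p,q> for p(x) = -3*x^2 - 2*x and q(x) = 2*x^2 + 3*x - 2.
<p,q> = -12/5

Expand the product: p(x)·q(x) = -6*x^4 - 13*x^3 + 4*x.
∫_{-1}^{1} of each monomial x^k gives [2/(k+1) if k even, 0 if k odd]. Integrating term-by-term (or equivalently evaluating the antiderivative F(x) = -6*x^5/5 - 13*x^4/4 + 2*x^2 at the endpoints):
  F(1) − F(−1) = -49/20 − (-1/20) = -12/5.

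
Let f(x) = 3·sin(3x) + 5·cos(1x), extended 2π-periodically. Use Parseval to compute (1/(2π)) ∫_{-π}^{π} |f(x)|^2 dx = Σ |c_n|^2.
Σ |c_n|^2 = 17

Expand |f|^2 and use orthogonality of {sin(nx), cos(mx)} on [-π, π]:
  ∫_{-π}^{π} sin(nx)^2 dx = π, ∫ cos(mx)^2 dx = π, and cross terms integrate to 0.
So ∫_{-π}^{π} f(x)^2 dx = 3^2 · π + 5^2 · π = (9 + 25)π.
Divide by 2π: (9 + 25)/2 = 17.
By Parseval, this equals Σ |c_n|^2.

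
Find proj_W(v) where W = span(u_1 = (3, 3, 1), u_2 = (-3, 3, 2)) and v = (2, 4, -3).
proj_W(v) = (60/23, 50/23, 15/23)

Set up U = [u_1 | ... | u_2] ∈ R^(3×2). The projector onto W = col(U) is P = U (U^T U)^(-1) U^T.
Compute U^T U =
  [19, 2]
  [2, 22],
and U^T v = (15, 0).
Solve U^T U · c = U^T v for the coefficients: c = (55/69, -5/69). The projection is proj_W(v) = U c.
Check: (v - proj_W(v)) · u_1 = 0  (should be 0).
Check: (v - proj_W(v)) · u_2 = 0  (should be 0).
Result: proj_W(v) = (60/23, 50/23, 15/23).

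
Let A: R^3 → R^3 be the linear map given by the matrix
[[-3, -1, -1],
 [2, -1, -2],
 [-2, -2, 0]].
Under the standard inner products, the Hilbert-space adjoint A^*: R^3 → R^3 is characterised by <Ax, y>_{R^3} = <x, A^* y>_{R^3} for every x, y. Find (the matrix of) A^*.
A^* = A^T =
[[-3, 2, -2],
 [-1, -1, -2],
 [-1, -2, 0]]

For real matrices with standard dot products, the defining identity <Ax, y> = <x, A^* y> gives (Ax)^T y = x^T (A^*) y, i.e. x^T A^T y = x^T (A^*) y. Since this holds for all x, y, we must have A^* = A^T. Therefore
A^* =
[[-3, 2, -2],
 [-1, -1, -2],
 [-1, -2, 0]].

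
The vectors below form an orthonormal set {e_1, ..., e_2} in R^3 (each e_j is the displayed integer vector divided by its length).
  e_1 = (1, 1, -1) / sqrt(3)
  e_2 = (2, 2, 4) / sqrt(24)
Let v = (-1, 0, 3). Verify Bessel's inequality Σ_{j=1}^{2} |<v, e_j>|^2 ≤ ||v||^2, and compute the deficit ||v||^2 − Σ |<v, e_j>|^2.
Σ |<v, e_j>|^2 = 19/2; ||v||^2 = 10; deficit = 1/2

Write each e_j = u_j / sqrt(<u_j, u_j>) where u_j is the displayed integer vector. Then <v, e_j> = <v, u_j> / sqrt(<u_j, u_j>), so |<v, e_j>|^2 = <v, u_j>^2 / <u_j, u_j>.
Coefficients: <v, e_1> = -4/sqrt(3), <v, e_2> = 10/sqrt(24).
Square and sum: Σ |<v, e_j>|^2 = 19/2.
Compute ||v||^2 = v·v = 10.
Deficit = 10 − 19/2 = 1/2 ≥ 0, confirming Bessel's inequality. (The deficit equals ||v − Σ <v,e_j> e_j||^2, the squared distance from v to span{e_j}.)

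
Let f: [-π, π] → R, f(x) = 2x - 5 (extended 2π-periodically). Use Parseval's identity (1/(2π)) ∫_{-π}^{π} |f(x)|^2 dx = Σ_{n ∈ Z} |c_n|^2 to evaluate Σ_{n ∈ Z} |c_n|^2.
Σ |c_n|^2 = 4π^2/3 + 25

Expand and integrate term by term over [-π, π]:
  ∫ (2x)^2 dx = 4·(2π^3/3); ∫ 2·2·(-5)·x dx = 0 (odd integrand); ∫ (-5)^2 dx = 25·2π.
So (1/(2π)) ∫_{-π}^{π} (2x - 5)^2 dx = 4π^2/3 + 25 = 4π^2/3 + 25.
Parseval ⇒ Σ |c_n|^2 = 4π^2/3 + 25.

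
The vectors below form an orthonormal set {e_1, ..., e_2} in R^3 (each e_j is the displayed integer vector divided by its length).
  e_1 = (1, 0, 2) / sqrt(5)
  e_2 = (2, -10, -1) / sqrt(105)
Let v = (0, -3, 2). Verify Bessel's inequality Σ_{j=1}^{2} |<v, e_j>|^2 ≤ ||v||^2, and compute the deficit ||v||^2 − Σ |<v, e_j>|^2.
Σ |<v, e_j>|^2 = 32/3; ||v||^2 = 13; deficit = 7/3

Write each e_j = u_j / sqrt(<u_j, u_j>) where u_j is the displayed integer vector. Then <v, e_j> = <v, u_j> / sqrt(<u_j, u_j>), so |<v, e_j>|^2 = <v, u_j>^2 / <u_j, u_j>.
Coefficients: <v, e_1> = 4/sqrt(5), <v, e_2> = 28/sqrt(105).
Square and sum: Σ |<v, e_j>|^2 = 32/3.
Compute ||v||^2 = v·v = 13.
Deficit = 13 − 32/3 = 7/3 ≥ 0, confirming Bessel's inequality. (The deficit equals ||v − Σ <v,e_j> e_j||^2, the squared distance from v to span{e_j}.)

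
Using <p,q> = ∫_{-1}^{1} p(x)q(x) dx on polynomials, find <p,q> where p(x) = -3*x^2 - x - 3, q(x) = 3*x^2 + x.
<p,q> = -154/15

Expand the product: p(x)·q(x) = -9*x^4 - 6*x^3 - 10*x^2 - 3*x.
∫_{-1}^{1} of each monomial x^k gives [2/(k+1) if k even, 0 if k odd]. Integrating term-by-term (or equivalently evaluating the antiderivative F(x) = -9*x^5/5 - 3*x^4/2 - 10*x^3/3 - 3*x^2/2 at the endpoints):
  F(1) − F(−1) = -122/15 − (32/15) = -154/15.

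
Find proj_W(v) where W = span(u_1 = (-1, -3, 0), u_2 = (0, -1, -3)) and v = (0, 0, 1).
proj_W(v) = (-9/91, 3/91, 90/91)

Set up U = [u_1 | ... | u_2] ∈ R^(3×2). The projector onto W = col(U) is P = U (U^T U)^(-1) U^T.
Compute U^T U =
  [10, 3]
  [3, 10],
and U^T v = (0, -3).
Solve U^T U · c = U^T v for the coefficients: c = (9/91, -30/91). The projection is proj_W(v) = U c.
Check: (v - proj_W(v)) · u_1 = 0  (should be 0).
Check: (v - proj_W(v)) · u_2 = 0  (should be 0).
Result: proj_W(v) = (-9/91, 3/91, 90/91).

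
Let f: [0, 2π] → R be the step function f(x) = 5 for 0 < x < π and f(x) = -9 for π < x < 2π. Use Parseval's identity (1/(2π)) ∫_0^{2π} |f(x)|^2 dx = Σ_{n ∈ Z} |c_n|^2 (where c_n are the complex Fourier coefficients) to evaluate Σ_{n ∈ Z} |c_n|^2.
Σ |c_n|^2 = 53

Parseval equates the L^2 energy of f (normalised by 1/(2π)) with the ℓ^2 sum of its Fourier coefficients: (1/(2π)) ∫_0^{2π} |f|^2 = Σ |c_n|^2.
Compute the left side: (1/(2π)) [∫_0^π 5^2 dx + ∫_π^{2π} (-9)^2 dx] = (1/(2π)) · (25π + 81π) = (25 + 81)/2 = 53.
So Σ_{n ∈ Z} |c_n|^2 = 53.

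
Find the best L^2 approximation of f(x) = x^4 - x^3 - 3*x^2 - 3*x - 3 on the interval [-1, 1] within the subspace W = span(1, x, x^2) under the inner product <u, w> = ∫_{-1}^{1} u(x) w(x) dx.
g(x) = -15*x^2/7 - 18*x/5 - 108/35

The best approximation g ∈ W is the orthogonal projection of f onto W. Writing g = a_0 + a_1 x + a_2 x^2, the coefficients solve the normal equations G · a = b where
  G_{ij} = <φ_i, φ_j> and b_i = <f, φ_i>, with φ_0 = 1, φ_1 = x, φ_2 = x^2.
G =
  [2, 0, 2/3]
  [0, 2/3, 0]
  [2/3, 0, 2/5],
b = (-38/5, -12/5, -102/35).
Solving gives a_0 = -108/35, a_1 = -18/5, a_2 = -15/7, so
  g(x) = -15*x^2/7 - 18*x/5 - 108/35.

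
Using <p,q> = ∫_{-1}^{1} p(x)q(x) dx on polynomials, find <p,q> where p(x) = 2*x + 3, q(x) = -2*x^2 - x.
<p,q> = -16/3

Expand the product: p(x)·q(x) = -4*x^3 - 8*x^2 - 3*x.
∫_{-1}^{1} of each monomial x^k gives [2/(k+1) if k even, 0 if k odd]. Integrating term-by-term (or equivalently evaluating the antiderivative F(x) = -x^4 - 8*x^3/3 - 3*x^2/2 at the endpoints):
  F(1) − F(−1) = -31/6 − (1/6) = -16/3.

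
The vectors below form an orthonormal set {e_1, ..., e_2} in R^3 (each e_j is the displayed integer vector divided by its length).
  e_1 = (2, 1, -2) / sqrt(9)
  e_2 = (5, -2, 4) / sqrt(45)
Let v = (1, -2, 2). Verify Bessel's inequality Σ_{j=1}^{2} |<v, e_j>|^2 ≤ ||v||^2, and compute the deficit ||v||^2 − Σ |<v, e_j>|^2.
Σ |<v, e_j>|^2 = 41/5; ||v||^2 = 9; deficit = 4/5

Write each e_j = u_j / sqrt(<u_j, u_j>) where u_j is the displayed integer vector. Then <v, e_j> = <v, u_j> / sqrt(<u_j, u_j>), so |<v, e_j>|^2 = <v, u_j>^2 / <u_j, u_j>.
Coefficients: <v, e_1> = -4/sqrt(9), <v, e_2> = 17/sqrt(45).
Square and sum: Σ |<v, e_j>|^2 = 41/5.
Compute ||v||^2 = v·v = 9.
Deficit = 9 − 41/5 = 4/5 ≥ 0, confirming Bessel's inequality. (The deficit equals ||v − Σ <v,e_j> e_j||^2, the squared distance from v to span{e_j}.)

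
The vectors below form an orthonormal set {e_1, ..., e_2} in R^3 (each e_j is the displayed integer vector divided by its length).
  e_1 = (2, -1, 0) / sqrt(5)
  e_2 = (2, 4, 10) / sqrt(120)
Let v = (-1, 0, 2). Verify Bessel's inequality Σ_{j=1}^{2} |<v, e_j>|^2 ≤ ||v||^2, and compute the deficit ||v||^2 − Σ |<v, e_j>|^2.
Σ |<v, e_j>|^2 = 7/2; ||v||^2 = 5; deficit = 3/2

Write each e_j = u_j / sqrt(<u_j, u_j>) where u_j is the displayed integer vector. Then <v, e_j> = <v, u_j> / sqrt(<u_j, u_j>), so |<v, e_j>|^2 = <v, u_j>^2 / <u_j, u_j>.
Coefficients: <v, e_1> = -2/sqrt(5), <v, e_2> = 18/sqrt(120).
Square and sum: Σ |<v, e_j>|^2 = 7/2.
Compute ||v||^2 = v·v = 5.
Deficit = 5 − 7/2 = 3/2 ≥ 0, confirming Bessel's inequality. (The deficit equals ||v − Σ <v,e_j> e_j||^2, the squared distance from v to span{e_j}.)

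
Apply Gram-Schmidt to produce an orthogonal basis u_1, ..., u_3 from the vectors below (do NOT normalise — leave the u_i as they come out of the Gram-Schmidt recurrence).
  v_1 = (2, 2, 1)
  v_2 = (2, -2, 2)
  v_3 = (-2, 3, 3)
Orthogonal basis:
  u_1 = (2, 2, 1)
  u_2 = (14/9, -22/9, 16/9)
  u_3 = (-63/26, 21/26, 42/13)

Apply the Gram-Schmidt recurrence
  u_1 = v_1
  u_i = v_i − Σ_{j<i} ((v_i · u_j) / (u_j · u_j)) · u_j.

Step by step this gives:
  u_1 = (2, 2, 1)
  u_2 = (14/9, -22/9, 16/9)
  u_3 = (-63/26, 21/26, 42/13)

Orthogonality check:
  u_2 · u_1 = 0 (should be 0)
  u_3 · u_1 = 0 (should be 0)
  u_3 · u_2 = 0 (should be 0)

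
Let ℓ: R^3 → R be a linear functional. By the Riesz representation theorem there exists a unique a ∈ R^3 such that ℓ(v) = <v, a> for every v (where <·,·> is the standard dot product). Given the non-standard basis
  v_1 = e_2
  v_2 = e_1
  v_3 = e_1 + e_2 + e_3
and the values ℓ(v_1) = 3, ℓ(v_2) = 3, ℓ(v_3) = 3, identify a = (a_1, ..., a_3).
a = (3, 3, -3)

Write a = (a_1, ..., a_3) in the standard basis. For each basis vector v_i, ℓ(v_i) = <v_i, a> is a linear equation in the a_j's. Collect the n equations into a matrix system V a = ℓ, where row i of V is v_i (expressed in the standard basis). Since V is invertible (lower-triangular with 1s on the diagonal, up to permutation), solve by back-substitution:
  V =
[[0, 1, 0],
 [1, 0, 0],
 [1, 1, 1]]
  V a = (3, 3, 3)
Solving gives a = (3, 3, -3).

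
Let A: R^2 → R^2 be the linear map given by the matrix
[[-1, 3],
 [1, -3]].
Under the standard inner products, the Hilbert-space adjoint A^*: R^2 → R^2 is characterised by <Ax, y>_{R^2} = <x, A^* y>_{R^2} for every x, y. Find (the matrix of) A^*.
A^* = A^T =
[[-1, 1],
 [3, -3]]

For real matrices with standard dot products, the defining identity <Ax, y> = <x, A^* y> gives (Ax)^T y = x^T (A^*) y, i.e. x^T A^T y = x^T (A^*) y. Since this holds for all x, y, we must have A^* = A^T. Therefore
A^* =
[[-1, 1],
 [3, -3]].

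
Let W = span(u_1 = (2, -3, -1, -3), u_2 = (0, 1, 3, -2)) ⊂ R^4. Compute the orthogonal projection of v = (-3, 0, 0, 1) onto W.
proj_W(v) = (-18/23, 166/161, -6/161, 235/161)

Set up U = [u_1 | ... | u_2] ∈ R^(4×2). The projector onto W = col(U) is P = U (U^T U)^(-1) U^T.
Compute U^T U =
  [23, 0]
  [0, 14],
and U^T v = (-9, -2).
Solve U^T U · c = U^T v for the coefficients: c = (-9/23, -1/7). The projection is proj_W(v) = U c.
Check: (v - proj_W(v)) · u_1 = 0  (should be 0).
Check: (v - proj_W(v)) · u_2 = 0  (should be 0).
Result: proj_W(v) = (-18/23, 166/161, -6/161, 235/161).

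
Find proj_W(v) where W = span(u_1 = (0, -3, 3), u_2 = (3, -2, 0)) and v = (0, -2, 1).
proj_W(v) = (3/11, -35/22, 31/22)

Set up U = [u_1 | ... | u_2] ∈ R^(3×2). The projector onto W = col(U) is P = U (U^T U)^(-1) U^T.
Compute U^T U =
  [18, 6]
  [6, 13],
and U^T v = (9, 4).
Solve U^T U · c = U^T v for the coefficients: c = (31/66, 1/11). The projection is proj_W(v) = U c.
Check: (v - proj_W(v)) · u_1 = 0  (should be 0).
Check: (v - proj_W(v)) · u_2 = 0  (should be 0).
Result: proj_W(v) = (3/11, -35/22, 31/22).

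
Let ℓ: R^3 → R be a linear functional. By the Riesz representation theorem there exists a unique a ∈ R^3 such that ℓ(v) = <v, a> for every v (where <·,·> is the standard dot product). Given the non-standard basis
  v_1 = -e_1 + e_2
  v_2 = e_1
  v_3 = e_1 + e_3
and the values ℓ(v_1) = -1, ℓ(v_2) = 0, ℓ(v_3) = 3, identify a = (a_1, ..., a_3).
a = (0, -1, 3)

Write a = (a_1, ..., a_3) in the standard basis. For each basis vector v_i, ℓ(v_i) = <v_i, a> is a linear equation in the a_j's. Collect the n equations into a matrix system V a = ℓ, where row i of V is v_i (expressed in the standard basis). Since V is invertible (lower-triangular with 1s on the diagonal, up to permutation), solve by back-substitution:
  V =
[[-1, 1, 0],
 [1, 0, 0],
 [1, 0, 1]]
  V a = (-1, 0, 3)
Solving gives a = (0, -1, 3).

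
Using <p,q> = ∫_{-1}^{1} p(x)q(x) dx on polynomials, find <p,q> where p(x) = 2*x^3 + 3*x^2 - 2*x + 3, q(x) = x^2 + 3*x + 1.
<p,q> = 48/5

Expand the product: p(x)·q(x) = 2*x^5 + 9*x^4 + 9*x^3 + 7*x + 3.
∫_{-1}^{1} of each monomial x^k gives [2/(k+1) if k even, 0 if k odd]. Integrating term-by-term (or equivalently evaluating the antiderivative F(x) = x^6/3 + 9*x^5/5 + 9*x^4/4 + 7*x^2/2 + 3*x at the endpoints):
  F(1) − F(−1) = 653/60 − (77/60) = 48/5.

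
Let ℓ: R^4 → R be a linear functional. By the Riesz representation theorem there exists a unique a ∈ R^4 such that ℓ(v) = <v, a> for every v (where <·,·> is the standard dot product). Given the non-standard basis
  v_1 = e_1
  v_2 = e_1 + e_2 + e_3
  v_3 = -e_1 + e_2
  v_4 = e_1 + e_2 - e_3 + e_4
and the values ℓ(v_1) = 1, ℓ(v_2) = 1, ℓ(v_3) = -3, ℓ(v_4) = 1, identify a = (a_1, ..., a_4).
a = (1, -2, 2, 4)

Write a = (a_1, ..., a_4) in the standard basis. For each basis vector v_i, ℓ(v_i) = <v_i, a> is a linear equation in the a_j's. Collect the n equations into a matrix system V a = ℓ, where row i of V is v_i (expressed in the standard basis). Since V is invertible (lower-triangular with 1s on the diagonal, up to permutation), solve by back-substitution:
  V =
[[1, 0, 0, 0],
 [1, 1, 1, 0],
 [-1, 1, 0, 0],
 [1, 1, -1, 1]]
  V a = (1, 1, -3, 1)
Solving gives a = (1, -2, 2, 4).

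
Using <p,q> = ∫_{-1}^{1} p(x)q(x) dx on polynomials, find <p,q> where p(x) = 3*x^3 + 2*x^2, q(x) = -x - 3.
<p,q> = -26/5

Expand the product: p(x)·q(x) = -3*x^4 - 11*x^3 - 6*x^2.
∫_{-1}^{1} of each monomial x^k gives [2/(k+1) if k even, 0 if k odd]. Integrating term-by-term (or equivalently evaluating the antiderivative F(x) = -3*x^5/5 - 11*x^4/4 - 2*x^3 at the endpoints):
  F(1) − F(−1) = -107/20 − (-3/20) = -26/5.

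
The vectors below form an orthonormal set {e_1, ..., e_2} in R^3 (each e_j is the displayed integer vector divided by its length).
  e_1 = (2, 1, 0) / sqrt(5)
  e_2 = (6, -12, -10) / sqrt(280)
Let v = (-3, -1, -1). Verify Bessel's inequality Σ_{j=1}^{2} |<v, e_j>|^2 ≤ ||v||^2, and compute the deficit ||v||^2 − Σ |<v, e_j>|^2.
Σ |<v, e_j>|^2 = 69/7; ||v||^2 = 11; deficit = 8/7

Write each e_j = u_j / sqrt(<u_j, u_j>) where u_j is the displayed integer vector. Then <v, e_j> = <v, u_j> / sqrt(<u_j, u_j>), so |<v, e_j>|^2 = <v, u_j>^2 / <u_j, u_j>.
Coefficients: <v, e_1> = -7/sqrt(5), <v, e_2> = 4/sqrt(280).
Square and sum: Σ |<v, e_j>|^2 = 69/7.
Compute ||v||^2 = v·v = 11.
Deficit = 11 − 69/7 = 8/7 ≥ 0, confirming Bessel's inequality. (The deficit equals ||v − Σ <v,e_j> e_j||^2, the squared distance from v to span{e_j}.)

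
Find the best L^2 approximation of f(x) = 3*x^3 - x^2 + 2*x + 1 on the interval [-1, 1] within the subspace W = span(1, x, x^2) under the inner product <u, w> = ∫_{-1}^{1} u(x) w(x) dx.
g(x) = -x^2 + 19*x/5 + 1

The best approximation g ∈ W is the orthogonal projection of f onto W. Writing g = a_0 + a_1 x + a_2 x^2, the coefficients solve the normal equations G · a = b where
  G_{ij} = <φ_i, φ_j> and b_i = <f, φ_i>, with φ_0 = 1, φ_1 = x, φ_2 = x^2.
G =
  [2, 0, 2/3]
  [0, 2/3, 0]
  [2/3, 0, 2/5],
b = (4/3, 38/15, 4/15).
Solving gives a_0 = 1, a_1 = 19/5, a_2 = -1, so
  g(x) = -x^2 + 19*x/5 + 1.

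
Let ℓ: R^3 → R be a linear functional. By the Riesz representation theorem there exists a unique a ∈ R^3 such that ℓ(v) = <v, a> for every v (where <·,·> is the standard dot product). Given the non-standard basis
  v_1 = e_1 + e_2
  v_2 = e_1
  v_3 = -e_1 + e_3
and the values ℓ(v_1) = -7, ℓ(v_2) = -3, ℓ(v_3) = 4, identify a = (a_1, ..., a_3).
a = (-3, -4, 1)

Write a = (a_1, ..., a_3) in the standard basis. For each basis vector v_i, ℓ(v_i) = <v_i, a> is a linear equation in the a_j's. Collect the n equations into a matrix system V a = ℓ, where row i of V is v_i (expressed in the standard basis). Since V is invertible (lower-triangular with 1s on the diagonal, up to permutation), solve by back-substitution:
  V =
[[1, 1, 0],
 [1, 0, 0],
 [-1, 0, 1]]
  V a = (-7, -3, 4)
Solving gives a = (-3, -4, 1).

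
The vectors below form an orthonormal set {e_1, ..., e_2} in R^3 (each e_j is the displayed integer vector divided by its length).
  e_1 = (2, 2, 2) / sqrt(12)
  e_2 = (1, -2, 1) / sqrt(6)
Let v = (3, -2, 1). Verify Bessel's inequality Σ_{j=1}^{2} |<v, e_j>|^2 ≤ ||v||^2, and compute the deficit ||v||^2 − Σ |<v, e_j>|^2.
Σ |<v, e_j>|^2 = 12; ||v||^2 = 14; deficit = 2

Write each e_j = u_j / sqrt(<u_j, u_j>) where u_j is the displayed integer vector. Then <v, e_j> = <v, u_j> / sqrt(<u_j, u_j>), so |<v, e_j>|^2 = <v, u_j>^2 / <u_j, u_j>.
Coefficients: <v, e_1> = 4/sqrt(12), <v, e_2> = 8/sqrt(6).
Square and sum: Σ |<v, e_j>|^2 = 12.
Compute ||v||^2 = v·v = 14.
Deficit = 14 − 12 = 2 ≥ 0, confirming Bessel's inequality. (The deficit equals ||v − Σ <v,e_j> e_j||^2, the squared distance from v to span{e_j}.)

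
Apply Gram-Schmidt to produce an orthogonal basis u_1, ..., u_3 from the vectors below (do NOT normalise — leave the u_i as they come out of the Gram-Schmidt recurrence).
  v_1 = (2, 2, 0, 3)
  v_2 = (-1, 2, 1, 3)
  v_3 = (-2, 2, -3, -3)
Orthogonal basis:
  u_1 = (2, 2, 0, 3)
  u_2 = (-39/17, 12/17, 1, 18/17)
  u_3 = (-133/134, 206/67, -399/134, -93/67)

Apply the Gram-Schmidt recurrence
  u_1 = v_1
  u_i = v_i − Σ_{j<i} ((v_i · u_j) / (u_j · u_j)) · u_j.

Step by step this gives:
  u_1 = (2, 2, 0, 3)
  u_2 = (-39/17, 12/17, 1, 18/17)
  u_3 = (-133/134, 206/67, -399/134, -93/67)

Orthogonality check:
  u_2 · u_1 = 0 (should be 0)
  u_3 · u_1 = 0 (should be 0)
  u_3 · u_2 = 0 (should be 0)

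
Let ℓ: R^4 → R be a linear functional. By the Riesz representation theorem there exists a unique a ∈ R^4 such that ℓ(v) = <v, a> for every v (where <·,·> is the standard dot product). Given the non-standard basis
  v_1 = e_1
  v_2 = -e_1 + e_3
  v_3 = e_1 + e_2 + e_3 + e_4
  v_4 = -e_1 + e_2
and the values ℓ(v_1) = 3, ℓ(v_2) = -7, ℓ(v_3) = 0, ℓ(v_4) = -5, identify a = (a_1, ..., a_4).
a = (3, -2, -4, 3)

Write a = (a_1, ..., a_4) in the standard basis. For each basis vector v_i, ℓ(v_i) = <v_i, a> is a linear equation in the a_j's. Collect the n equations into a matrix system V a = ℓ, where row i of V is v_i (expressed in the standard basis). Since V is invertible (lower-triangular with 1s on the diagonal, up to permutation), solve by back-substitution:
  V =
[[1, 0, 0, 0],
 [-1, 0, 1, 0],
 [1, 1, 1, 1],
 [-1, 1, 0, 0]]
  V a = (3, -7, 0, -5)
Solving gives a = (3, -2, -4, 3).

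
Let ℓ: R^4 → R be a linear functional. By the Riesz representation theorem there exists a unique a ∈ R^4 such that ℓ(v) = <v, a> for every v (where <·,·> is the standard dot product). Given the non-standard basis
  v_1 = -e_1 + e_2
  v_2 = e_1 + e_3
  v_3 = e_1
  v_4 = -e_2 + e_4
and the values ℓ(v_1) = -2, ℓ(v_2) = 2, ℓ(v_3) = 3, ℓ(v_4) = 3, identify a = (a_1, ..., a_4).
a = (3, 1, -1, 4)

Write a = (a_1, ..., a_4) in the standard basis. For each basis vector v_i, ℓ(v_i) = <v_i, a> is a linear equation in the a_j's. Collect the n equations into a matrix system V a = ℓ, where row i of V is v_i (expressed in the standard basis). Since V is invertible (lower-triangular with 1s on the diagonal, up to permutation), solve by back-substitution:
  V =
[[-1, 1, 0, 0],
 [1, 0, 1, 0],
 [1, 0, 0, 0],
 [0, -1, 0, 1]]
  V a = (-2, 2, 3, 3)
Solving gives a = (3, 1, -1, 4).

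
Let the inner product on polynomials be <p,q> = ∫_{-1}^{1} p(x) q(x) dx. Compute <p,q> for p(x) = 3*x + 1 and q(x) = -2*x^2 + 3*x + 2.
<p,q> = 26/3

Expand the product: p(x)·q(x) = -6*x^3 + 7*x^2 + 9*x + 2.
∫_{-1}^{1} of each monomial x^k gives [2/(k+1) if k even, 0 if k odd]. Integrating term-by-term (or equivalently evaluating the antiderivative F(x) = -3*x^4/2 + 7*x^3/3 + 9*x^2/2 + 2*x at the endpoints):
  F(1) − F(−1) = 22/3 − (-4/3) = 26/3.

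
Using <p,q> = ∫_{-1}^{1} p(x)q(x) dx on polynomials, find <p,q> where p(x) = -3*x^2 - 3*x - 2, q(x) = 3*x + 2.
<p,q> = -18

Expand the product: p(x)·q(x) = -9*x^3 - 15*x^2 - 12*x - 4.
∫_{-1}^{1} of each monomial x^k gives [2/(k+1) if k even, 0 if k odd]. Integrating term-by-term (or equivalently evaluating the antiderivative F(x) = -9*x^4/4 - 5*x^3 - 6*x^2 - 4*x at the endpoints):
  F(1) − F(−1) = -69/4 − (3/4) = -18.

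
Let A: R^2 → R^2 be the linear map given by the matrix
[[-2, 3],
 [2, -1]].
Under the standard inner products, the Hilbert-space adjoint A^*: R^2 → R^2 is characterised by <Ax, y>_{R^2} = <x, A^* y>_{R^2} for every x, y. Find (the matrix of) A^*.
A^* = A^T =
[[-2, 2],
 [3, -1]]

For real matrices with standard dot products, the defining identity <Ax, y> = <x, A^* y> gives (Ax)^T y = x^T (A^*) y, i.e. x^T A^T y = x^T (A^*) y. Since this holds for all x, y, we must have A^* = A^T. Therefore
A^* =
[[-2, 2],
 [3, -1]].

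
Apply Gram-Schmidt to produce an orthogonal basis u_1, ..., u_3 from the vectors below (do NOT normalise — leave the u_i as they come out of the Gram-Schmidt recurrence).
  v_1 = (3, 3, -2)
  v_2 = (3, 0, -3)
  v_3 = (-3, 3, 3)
Orthogonal basis:
  u_1 = (3, 3, -2)
  u_2 = (21/22, -45/22, -18/11)
  u_3 = (-9/19, 3/19, -9/19)

Apply the Gram-Schmidt recurrence
  u_1 = v_1
  u_i = v_i − Σ_{j<i} ((v_i · u_j) / (u_j · u_j)) · u_j.

Step by step this gives:
  u_1 = (3, 3, -2)
  u_2 = (21/22, -45/22, -18/11)
  u_3 = (-9/19, 3/19, -9/19)

Orthogonality check:
  u_2 · u_1 = 0 (should be 0)
  u_3 · u_1 = 0 (should be 0)
  u_3 · u_2 = 0 (should be 0)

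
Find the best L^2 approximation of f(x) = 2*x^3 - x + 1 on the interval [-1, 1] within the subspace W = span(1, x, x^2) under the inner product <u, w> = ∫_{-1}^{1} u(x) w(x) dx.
g(x) = x/5 + 1

The best approximation g ∈ W is the orthogonal projection of f onto W. Writing g = a_0 + a_1 x + a_2 x^2, the coefficients solve the normal equations G · a = b where
  G_{ij} = <φ_i, φ_j> and b_i = <f, φ_i>, with φ_0 = 1, φ_1 = x, φ_2 = x^2.
G =
  [2, 0, 2/3]
  [0, 2/3, 0]
  [2/3, 0, 2/5],
b = (2, 2/15, 2/3).
Solving gives a_0 = 1, a_1 = 1/5, a_2 = 0, so
  g(x) = x/5 + 1.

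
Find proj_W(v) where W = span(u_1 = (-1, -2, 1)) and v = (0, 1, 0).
proj_W(v) = (1/3, 2/3, -1/3)

Set up U = [u_1 | ... | u_1] ∈ R^(3×1). The projector onto W = col(U) is P = U (U^T U)^(-1) U^T.
Compute U^T U =
  [6],
and U^T v = (-2).
Solve U^T U · c = U^T v for the coefficients: c = (-1/3). The projection is proj_W(v) = U c.
Check: (v - proj_W(v)) · u_1 = 0  (should be 0).
Result: proj_W(v) = (1/3, 2/3, -1/3).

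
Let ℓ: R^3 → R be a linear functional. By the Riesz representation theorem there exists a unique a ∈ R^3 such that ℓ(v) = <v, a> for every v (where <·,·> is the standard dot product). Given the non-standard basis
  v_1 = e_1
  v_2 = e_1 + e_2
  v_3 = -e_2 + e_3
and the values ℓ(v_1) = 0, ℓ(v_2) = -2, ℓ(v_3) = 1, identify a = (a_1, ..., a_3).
a = (0, -2, -1)

Write a = (a_1, ..., a_3) in the standard basis. For each basis vector v_i, ℓ(v_i) = <v_i, a> is a linear equation in the a_j's. Collect the n equations into a matrix system V a = ℓ, where row i of V is v_i (expressed in the standard basis). Since V is invertible (lower-triangular with 1s on the diagonal, up to permutation), solve by back-substitution:
  V =
[[1, 0, 0],
 [1, 1, 0],
 [0, -1, 1]]
  V a = (0, -2, 1)
Solving gives a = (0, -2, -1).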